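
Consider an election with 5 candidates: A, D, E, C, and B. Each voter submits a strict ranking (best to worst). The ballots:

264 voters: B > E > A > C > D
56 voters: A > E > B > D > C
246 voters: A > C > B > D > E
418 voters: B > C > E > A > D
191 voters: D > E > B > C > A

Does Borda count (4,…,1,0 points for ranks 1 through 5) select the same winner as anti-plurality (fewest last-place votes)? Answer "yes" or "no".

Borda — scores: A 2154, D 1066, E 2369, C 2447, B 3714. Winner: B.
Anti-plurality — last-place votes: A 191, D 682, E 246, C 56, B 0. Winner: B.
The two methods agree.

yes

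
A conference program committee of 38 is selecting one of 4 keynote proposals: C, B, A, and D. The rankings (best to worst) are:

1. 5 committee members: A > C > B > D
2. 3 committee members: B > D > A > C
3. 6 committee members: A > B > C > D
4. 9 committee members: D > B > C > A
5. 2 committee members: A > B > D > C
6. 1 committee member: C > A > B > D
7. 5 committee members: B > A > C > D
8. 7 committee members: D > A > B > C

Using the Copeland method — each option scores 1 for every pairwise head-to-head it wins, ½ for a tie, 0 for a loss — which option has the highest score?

A

C: loses to B, A, and D → score 0.
B: beats C and D; loses to A → score 2.
A: beats C and B; ties D → score 2.5.
D: beats C; ties A; loses to B → score 1.5.
A has the best pairwise record.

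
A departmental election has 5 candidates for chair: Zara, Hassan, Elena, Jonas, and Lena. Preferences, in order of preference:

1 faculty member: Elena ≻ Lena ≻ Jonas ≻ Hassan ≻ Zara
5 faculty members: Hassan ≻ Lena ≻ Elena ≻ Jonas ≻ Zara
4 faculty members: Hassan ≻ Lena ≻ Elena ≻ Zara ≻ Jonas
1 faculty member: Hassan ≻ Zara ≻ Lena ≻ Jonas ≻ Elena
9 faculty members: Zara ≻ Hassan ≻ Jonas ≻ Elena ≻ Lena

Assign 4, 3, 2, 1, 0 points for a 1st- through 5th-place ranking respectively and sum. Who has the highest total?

Hassan

Zara: 1·0 + 5·0 + 4·1 + 1·3 + 9·4 = 43
Hassan: 1·1 + 5·4 + 4·4 + 1·4 + 9·3 = 68
Elena: 1·4 + 5·2 + 4·2 + 1·0 + 9·1 = 31
Jonas: 1·2 + 5·1 + 4·0 + 1·1 + 9·2 = 26
Lena: 1·3 + 5·3 + 4·3 + 1·2 + 9·0 = 32
Hassan has the highest Borda score (68).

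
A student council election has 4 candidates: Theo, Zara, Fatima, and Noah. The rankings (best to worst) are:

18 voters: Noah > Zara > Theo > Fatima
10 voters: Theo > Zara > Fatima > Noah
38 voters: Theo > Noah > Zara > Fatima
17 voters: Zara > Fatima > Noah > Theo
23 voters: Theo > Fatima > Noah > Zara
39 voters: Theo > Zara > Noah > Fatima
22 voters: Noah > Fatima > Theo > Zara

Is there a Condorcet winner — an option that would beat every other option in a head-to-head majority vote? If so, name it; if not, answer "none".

Theo vs Zara: 132–35 for Theo.
Theo vs Fatima: 128–39 for Theo.
Theo vs Noah: 110–57 for Theo.
Theo beats every other option head-to-head.

Theo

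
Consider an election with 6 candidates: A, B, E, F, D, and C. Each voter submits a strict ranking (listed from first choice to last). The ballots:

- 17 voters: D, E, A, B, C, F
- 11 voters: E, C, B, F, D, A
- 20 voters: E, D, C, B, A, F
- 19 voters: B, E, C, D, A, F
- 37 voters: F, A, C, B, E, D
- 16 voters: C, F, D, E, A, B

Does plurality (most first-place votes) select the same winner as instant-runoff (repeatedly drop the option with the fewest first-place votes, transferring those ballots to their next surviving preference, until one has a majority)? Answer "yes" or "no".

Plurality — first-place votes: A 0, B 19, E 31, F 37, D 17, C 16. Winner: F.
Instant-runoff — R1 A 0, B 19, E 31, F 37, D 17, C 16 (A out); R2 B 19, E 31, F 37, D 17, C 16 (C out); R3 B 19, E 31, F 53, D 17 (D out); R4 B 19, E 48, F 53 (B out); R5 E 67, F 53 (E winner). Winner: E.
The two methods disagree.

no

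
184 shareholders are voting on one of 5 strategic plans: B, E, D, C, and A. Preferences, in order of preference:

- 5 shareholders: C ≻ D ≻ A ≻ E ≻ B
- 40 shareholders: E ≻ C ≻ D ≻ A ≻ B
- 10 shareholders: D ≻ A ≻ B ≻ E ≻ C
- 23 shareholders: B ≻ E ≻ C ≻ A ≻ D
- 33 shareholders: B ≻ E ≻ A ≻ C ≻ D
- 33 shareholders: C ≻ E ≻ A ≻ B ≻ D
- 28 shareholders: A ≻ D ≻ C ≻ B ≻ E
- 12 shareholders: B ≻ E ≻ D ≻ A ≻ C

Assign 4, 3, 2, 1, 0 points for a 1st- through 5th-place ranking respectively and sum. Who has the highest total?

B: 5·0 + 40·0 + 10·2 + 23·4 + 33·4 + 33·1 + 28·1 + 12·4 = 353
E: 5·1 + 40·4 + 10·1 + 23·3 + 33·3 + 33·3 + 28·0 + 12·3 = 478
D: 5·3 + 40·2 + 10·4 + 23·0 + 33·0 + 33·0 + 28·3 + 12·2 = 243
C: 5·4 + 40·3 + 10·0 + 23·2 + 33·1 + 33·4 + 28·2 + 12·0 = 407
A: 5·2 + 40·1 + 10·3 + 23·1 + 33·2 + 33·2 + 28·4 + 12·1 = 359
E has the highest Borda score (478).

E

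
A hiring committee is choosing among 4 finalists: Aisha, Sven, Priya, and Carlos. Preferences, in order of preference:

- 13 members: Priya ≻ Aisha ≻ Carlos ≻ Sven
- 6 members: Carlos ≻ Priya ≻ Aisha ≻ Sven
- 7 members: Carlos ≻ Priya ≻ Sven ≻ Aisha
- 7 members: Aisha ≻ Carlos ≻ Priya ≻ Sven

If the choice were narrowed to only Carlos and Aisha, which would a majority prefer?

Aisha

Voters preferring Carlos to Aisha: 13; preferring Aisha to Carlos: 20.
Aisha wins the head-to-head.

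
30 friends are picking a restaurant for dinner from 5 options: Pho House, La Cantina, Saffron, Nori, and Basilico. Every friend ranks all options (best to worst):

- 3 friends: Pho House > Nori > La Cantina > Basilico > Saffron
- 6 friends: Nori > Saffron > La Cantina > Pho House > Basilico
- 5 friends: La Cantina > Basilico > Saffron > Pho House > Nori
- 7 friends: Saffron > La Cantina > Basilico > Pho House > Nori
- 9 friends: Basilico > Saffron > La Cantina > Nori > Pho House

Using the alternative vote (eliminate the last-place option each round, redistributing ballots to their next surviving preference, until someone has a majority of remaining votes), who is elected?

Round 1: Pho House 3, La Cantina 5, Saffron 7, Nori 6, Basilico 9. Eliminate Pho House.
Round 2: La Cantina 5, Saffron 7, Nori 9, Basilico 9. Eliminate La Cantina.
Round 3: Saffron 7, Nori 9, Basilico 14. Eliminate Saffron.
Round 4: Nori 9, Basilico 21. Basilico has a majority.

Basilico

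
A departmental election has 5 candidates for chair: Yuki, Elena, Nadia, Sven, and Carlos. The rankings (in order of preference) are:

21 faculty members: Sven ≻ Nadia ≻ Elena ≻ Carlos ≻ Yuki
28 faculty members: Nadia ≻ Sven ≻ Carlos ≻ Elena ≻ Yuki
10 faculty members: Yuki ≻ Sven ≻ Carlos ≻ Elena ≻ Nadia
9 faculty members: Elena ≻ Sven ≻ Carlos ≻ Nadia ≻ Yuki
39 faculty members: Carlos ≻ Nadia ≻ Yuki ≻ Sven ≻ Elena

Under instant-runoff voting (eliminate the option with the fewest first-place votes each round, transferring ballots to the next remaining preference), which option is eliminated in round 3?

Round 1: Yuki 10, Elena 9, Nadia 28, Sven 21, Carlos 39. Eliminate Elena.
Round 2: Yuki 10, Nadia 28, Sven 30, Carlos 39. Eliminate Yuki.
Round 3: Nadia 28, Sven 40, Carlos 39. Eliminate Nadia.

Nadia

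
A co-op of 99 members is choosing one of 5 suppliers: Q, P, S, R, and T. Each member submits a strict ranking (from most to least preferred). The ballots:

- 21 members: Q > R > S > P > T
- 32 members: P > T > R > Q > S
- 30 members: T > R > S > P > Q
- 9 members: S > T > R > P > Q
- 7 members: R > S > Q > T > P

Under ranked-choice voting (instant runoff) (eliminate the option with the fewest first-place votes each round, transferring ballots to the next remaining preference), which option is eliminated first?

Round 1: Q 21, P 32, S 9, R 7, T 30. Eliminate R.

R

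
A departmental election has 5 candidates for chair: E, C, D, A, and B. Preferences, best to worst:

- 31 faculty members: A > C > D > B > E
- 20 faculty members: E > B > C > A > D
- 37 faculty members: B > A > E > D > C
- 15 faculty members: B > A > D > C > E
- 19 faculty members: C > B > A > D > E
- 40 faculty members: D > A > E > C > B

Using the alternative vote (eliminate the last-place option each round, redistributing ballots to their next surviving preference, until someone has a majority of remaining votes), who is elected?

Round 1: E 20, C 19, D 40, A 31, B 52. Eliminate C.
Round 2: E 20, D 40, A 31, B 71. Eliminate E.
Round 3: D 40, A 31, B 91. B has a majority.

B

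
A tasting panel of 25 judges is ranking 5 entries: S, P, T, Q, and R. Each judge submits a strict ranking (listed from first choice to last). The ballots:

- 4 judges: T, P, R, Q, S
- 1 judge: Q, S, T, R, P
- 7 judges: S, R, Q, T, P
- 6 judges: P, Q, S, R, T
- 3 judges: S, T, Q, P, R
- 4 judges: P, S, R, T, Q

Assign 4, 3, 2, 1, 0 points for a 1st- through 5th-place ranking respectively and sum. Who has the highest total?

S

S: 4·0 + 1·3 + 7·4 + 6·2 + 3·4 + 4·3 = 67
P: 4·3 + 1·0 + 7·0 + 6·4 + 3·1 + 4·4 = 55
T: 4·4 + 1·2 + 7·1 + 6·0 + 3·3 + 4·1 = 38
Q: 4·1 + 1·4 + 7·2 + 6·3 + 3·2 + 4·0 = 46
R: 4·2 + 1·1 + 7·3 + 6·1 + 3·0 + 4·2 = 44
S has the highest Borda score (67).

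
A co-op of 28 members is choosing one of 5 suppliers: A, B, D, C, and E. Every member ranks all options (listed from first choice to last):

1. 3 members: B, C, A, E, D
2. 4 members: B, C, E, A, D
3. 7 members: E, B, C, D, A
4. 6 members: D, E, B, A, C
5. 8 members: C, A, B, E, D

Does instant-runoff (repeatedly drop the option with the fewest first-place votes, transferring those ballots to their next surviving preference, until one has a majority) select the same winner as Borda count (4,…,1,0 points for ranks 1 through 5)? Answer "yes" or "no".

Instant-runoff — R1 A 0, B 7, D 6, C 8, E 7 (A out); R2 B 7, D 6, C 8, E 7 (D out); R3 B 7, C 8, E 13 (B out); R4 C 15, E 13 (C winner). Winner: C.
Borda — scores: A 40, B 77, D 31, C 67, E 65. Winner: B.
The two methods disagree.

no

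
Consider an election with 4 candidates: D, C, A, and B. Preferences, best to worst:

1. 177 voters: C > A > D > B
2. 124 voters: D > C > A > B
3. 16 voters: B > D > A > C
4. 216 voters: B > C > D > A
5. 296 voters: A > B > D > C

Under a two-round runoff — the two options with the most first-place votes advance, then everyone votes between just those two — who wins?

Round 1 first-place votes: D 124, C 177, A 296, B 232.
A and B advance.
Runoff: A is preferred to B by 597 voters; B by 232.
A wins the runoff.

A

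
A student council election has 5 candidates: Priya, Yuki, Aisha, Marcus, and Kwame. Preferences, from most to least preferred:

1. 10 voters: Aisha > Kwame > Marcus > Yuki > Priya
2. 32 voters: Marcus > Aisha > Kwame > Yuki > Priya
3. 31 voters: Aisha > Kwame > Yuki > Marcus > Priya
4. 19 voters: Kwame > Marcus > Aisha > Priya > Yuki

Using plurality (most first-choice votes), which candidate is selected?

First-place votes: Priya 0, Yuki 0, Aisha 41, Marcus 32, Kwame 19.
Aisha has the most first-place votes.

Aisha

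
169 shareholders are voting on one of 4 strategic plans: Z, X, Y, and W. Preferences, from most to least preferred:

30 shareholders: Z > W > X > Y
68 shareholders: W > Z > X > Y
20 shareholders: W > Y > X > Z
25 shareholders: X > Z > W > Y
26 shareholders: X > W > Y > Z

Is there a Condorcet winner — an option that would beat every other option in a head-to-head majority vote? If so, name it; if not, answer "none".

W vs Z: 114–55 for W.
W vs X: 118–51 for W.
W vs Y: 169–0 for W.
W beats every other option head-to-head.

W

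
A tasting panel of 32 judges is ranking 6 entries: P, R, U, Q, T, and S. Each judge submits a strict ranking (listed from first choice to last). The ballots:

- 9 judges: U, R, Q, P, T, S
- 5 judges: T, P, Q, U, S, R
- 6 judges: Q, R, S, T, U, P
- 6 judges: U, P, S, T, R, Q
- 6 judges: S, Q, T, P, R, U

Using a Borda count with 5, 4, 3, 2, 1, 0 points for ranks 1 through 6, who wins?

Q

P: 9·2 + 5·4 + 6·0 + 6·4 + 6·2 = 74
R: 9·4 + 5·0 + 6·4 + 6·1 + 6·1 = 72
U: 9·5 + 5·2 + 6·1 + 6·5 + 6·0 = 91
Q: 9·3 + 5·3 + 6·5 + 6·0 + 6·4 = 96
T: 9·1 + 5·5 + 6·2 + 6·2 + 6·3 = 76
S: 9·0 + 5·1 + 6·3 + 6·3 + 6·5 = 71
Q has the highest Borda score (96).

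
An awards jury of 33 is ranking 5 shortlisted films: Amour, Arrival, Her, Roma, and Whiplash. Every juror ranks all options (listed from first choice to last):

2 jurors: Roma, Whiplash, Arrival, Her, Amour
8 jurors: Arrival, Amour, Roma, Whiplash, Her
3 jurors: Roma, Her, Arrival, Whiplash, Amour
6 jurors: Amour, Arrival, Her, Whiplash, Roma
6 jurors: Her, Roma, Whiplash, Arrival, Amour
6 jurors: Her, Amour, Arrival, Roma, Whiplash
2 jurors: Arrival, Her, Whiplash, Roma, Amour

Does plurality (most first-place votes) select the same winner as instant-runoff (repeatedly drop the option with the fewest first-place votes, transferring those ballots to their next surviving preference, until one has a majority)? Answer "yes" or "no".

Plurality — first-place votes: Amour 6, Arrival 10, Her 12, Roma 5, Whiplash 0. Winner: Her.
Instant-runoff — R1 Amour 6, Arrival 10, Her 12, Roma 5, Whiplash 0 (Whiplash out); R2 Amour 6, Arrival 10, Her 12, Roma 5 (Roma out); R3 Amour 6, Arrival 12, Her 15 (Amour out); R4 Arrival 18, Her 15 (Arrival winner). Winner: Arrival.
The two methods disagree.

no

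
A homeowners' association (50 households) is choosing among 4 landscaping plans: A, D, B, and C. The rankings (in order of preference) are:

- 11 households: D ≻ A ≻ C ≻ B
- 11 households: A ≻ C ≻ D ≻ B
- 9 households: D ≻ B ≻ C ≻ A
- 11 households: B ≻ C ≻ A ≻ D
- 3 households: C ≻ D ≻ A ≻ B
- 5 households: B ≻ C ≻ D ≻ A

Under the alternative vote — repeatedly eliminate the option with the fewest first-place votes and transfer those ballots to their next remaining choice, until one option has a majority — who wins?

Round 1: A 11, D 20, B 16, C 3. Eliminate C.
Round 2: A 11, D 23, B 16. Eliminate A.
Round 3: D 34, B 16. D has a majority.

D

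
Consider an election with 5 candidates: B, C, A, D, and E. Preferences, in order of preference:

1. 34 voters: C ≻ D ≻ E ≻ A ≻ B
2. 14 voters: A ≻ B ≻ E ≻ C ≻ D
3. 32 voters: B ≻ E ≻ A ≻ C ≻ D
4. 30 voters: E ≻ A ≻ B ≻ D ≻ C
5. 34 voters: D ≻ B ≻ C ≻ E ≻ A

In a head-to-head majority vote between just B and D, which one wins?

B

Voters preferring B to D: 76; preferring D to B: 68.
B wins the head-to-head.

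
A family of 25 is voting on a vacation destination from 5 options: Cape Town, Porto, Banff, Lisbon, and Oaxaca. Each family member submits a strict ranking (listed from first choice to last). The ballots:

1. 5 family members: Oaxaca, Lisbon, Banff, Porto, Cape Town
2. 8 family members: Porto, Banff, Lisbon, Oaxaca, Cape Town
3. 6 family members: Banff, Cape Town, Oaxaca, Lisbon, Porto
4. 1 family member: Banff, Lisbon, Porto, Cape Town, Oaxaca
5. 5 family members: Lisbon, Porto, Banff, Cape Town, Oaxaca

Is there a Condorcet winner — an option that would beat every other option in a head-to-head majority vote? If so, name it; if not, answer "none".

Checking pairwise contests:
Porto beats Cape Town 19–6.
Lisbon beats Porto 17–8.
Porto beats Banff 13–12.
Banff beats Lisbon 15–10.
Porto beats Oaxaca 14–11.
Every option loses at least one head-to-head, so there is no Condorcet winner.

none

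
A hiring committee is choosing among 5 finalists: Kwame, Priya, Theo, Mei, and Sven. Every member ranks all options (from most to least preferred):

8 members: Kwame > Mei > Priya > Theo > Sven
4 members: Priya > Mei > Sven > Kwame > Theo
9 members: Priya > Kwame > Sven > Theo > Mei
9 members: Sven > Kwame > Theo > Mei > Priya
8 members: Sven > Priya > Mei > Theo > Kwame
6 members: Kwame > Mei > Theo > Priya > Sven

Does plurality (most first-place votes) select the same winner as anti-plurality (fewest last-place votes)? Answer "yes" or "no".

no

Plurality — first-place votes: Kwame 14, Priya 13, Theo 0, Mei 0, Sven 17. Winner: Sven.
Anti-plurality — last-place votes: Kwame 8, Priya 9, Theo 4, Mei 9, Sven 14. Winner: Theo.
The two methods disagree.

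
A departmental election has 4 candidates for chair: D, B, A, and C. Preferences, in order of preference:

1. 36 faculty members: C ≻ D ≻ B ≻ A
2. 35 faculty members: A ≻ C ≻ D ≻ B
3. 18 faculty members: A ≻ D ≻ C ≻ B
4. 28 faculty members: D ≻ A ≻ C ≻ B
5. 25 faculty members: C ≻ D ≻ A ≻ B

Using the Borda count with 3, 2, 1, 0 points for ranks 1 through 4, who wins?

C

D: 36·2 + 35·1 + 18·2 + 28·3 + 25·2 = 277
B: 36·1 + 35·0 + 18·0 + 28·0 + 25·0 = 36
A: 36·0 + 35·3 + 18·3 + 28·2 + 25·1 = 240
C: 36·3 + 35·2 + 18·1 + 28·1 + 25·3 = 299
C has the highest Borda score (299).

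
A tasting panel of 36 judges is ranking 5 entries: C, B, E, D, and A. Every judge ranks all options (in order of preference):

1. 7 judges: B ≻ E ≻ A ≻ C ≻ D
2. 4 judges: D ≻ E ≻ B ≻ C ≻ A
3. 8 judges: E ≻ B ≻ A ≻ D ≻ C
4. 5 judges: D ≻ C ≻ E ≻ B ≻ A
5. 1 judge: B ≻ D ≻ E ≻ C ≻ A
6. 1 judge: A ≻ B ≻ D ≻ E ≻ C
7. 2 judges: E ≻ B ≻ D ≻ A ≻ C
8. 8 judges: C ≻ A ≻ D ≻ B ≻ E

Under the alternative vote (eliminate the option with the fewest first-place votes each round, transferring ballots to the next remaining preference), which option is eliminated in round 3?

B

Round 1: C 8, B 8, E 10, D 9, A 1. Eliminate A.
Round 2: C 8, B 9, E 10, D 9. Eliminate C.
Round 3: B 9, E 10, D 17. Eliminate B.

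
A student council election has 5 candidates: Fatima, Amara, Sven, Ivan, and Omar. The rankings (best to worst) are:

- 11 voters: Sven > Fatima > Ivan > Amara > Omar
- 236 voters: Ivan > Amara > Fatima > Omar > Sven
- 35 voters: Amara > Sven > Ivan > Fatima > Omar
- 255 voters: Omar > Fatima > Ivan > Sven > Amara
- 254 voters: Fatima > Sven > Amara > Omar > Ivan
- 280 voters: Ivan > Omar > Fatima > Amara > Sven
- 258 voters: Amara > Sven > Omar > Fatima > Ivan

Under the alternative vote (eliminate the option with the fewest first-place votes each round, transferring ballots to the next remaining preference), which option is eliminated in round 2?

Round 1: Fatima 254, Amara 293, Sven 11, Ivan 516, Omar 255. Eliminate Sven.
Round 2: Fatima 265, Amara 293, Ivan 516, Omar 255. Eliminate Omar.

Omar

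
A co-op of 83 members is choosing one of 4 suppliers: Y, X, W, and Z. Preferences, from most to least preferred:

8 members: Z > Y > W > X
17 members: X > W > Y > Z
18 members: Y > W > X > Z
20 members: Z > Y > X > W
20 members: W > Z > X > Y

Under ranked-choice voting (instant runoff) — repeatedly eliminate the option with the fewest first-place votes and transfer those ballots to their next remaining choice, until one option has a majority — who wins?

W

Round 1: Y 18, X 17, W 20, Z 28. Eliminate X.
Round 2: Y 18, W 37, Z 28. Eliminate Y.
Round 3: W 55, Z 28. W has a majority.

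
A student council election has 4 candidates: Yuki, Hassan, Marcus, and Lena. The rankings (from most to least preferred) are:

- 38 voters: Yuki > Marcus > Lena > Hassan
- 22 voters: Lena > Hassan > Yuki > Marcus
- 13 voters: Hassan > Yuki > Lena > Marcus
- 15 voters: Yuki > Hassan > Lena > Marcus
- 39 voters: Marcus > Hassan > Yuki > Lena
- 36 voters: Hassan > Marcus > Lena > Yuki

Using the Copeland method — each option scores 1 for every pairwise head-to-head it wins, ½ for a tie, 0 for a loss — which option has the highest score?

Yuki: beats Marcus and Lena; loses to Hassan → score 2.
Hassan: beats Yuki, Marcus, and Lena → score 3.
Marcus: beats Lena; loses to Yuki and Hassan → score 1.
Lena: loses to Yuki, Hassan, and Marcus → score 0.
Hassan has the best pairwise record.

Hassan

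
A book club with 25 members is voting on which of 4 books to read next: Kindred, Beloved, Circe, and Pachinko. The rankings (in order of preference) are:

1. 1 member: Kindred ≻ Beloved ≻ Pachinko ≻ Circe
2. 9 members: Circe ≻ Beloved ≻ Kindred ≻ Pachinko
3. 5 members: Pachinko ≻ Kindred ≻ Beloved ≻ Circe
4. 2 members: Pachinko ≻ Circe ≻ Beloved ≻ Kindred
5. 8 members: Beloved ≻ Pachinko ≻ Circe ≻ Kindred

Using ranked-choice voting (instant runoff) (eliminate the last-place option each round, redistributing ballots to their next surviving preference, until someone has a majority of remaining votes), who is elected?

Round 1: Kindred 1, Beloved 8, Circe 9, Pachinko 7. Eliminate Kindred.
Round 2: Beloved 9, Circe 9, Pachinko 7. Eliminate Pachinko.
Round 3: Beloved 14, Circe 11. Beloved has a majority.

Beloved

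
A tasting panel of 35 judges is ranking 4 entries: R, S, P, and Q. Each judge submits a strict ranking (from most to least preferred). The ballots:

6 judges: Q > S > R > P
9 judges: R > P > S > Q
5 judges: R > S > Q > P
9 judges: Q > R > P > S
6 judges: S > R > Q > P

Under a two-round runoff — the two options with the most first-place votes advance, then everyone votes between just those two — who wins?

Round 1 first-place votes: R 14, S 6, P 0, Q 15.
Q and R advance.
Runoff: Q is preferred to R by 15 voters; R by 20.
R wins the runoff.

R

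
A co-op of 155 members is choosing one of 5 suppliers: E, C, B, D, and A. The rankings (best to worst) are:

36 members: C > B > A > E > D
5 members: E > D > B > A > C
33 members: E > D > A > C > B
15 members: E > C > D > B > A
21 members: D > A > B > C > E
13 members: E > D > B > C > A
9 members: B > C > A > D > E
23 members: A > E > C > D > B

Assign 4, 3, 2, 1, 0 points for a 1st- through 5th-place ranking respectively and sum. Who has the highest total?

E: 36·1 + 5·4 + 33·4 + 15·4 + 21·0 + 13·4 + 9·0 + 23·3 = 369
C: 36·4 + 5·0 + 33·1 + 15·3 + 21·1 + 13·1 + 9·3 + 23·2 = 329
B: 36·3 + 5·2 + 33·0 + 15·1 + 21·2 + 13·2 + 9·4 + 23·0 = 237
D: 36·0 + 5·3 + 33·3 + 15·2 + 21·4 + 13·3 + 9·1 + 23·1 = 299
A: 36·2 + 5·1 + 33·2 + 15·0 + 21·3 + 13·0 + 9·2 + 23·4 = 316
E has the highest Borda score (369).

E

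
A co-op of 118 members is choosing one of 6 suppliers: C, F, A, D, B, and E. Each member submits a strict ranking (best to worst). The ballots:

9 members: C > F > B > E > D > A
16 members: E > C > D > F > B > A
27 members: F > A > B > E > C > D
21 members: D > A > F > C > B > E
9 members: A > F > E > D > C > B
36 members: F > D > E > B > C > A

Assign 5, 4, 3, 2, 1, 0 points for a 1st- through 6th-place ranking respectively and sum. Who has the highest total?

F

C: 9·5 + 16·4 + 27·1 + 21·2 + 9·1 + 36·1 = 223
F: 9·4 + 16·2 + 27·5 + 21·3 + 9·4 + 36·5 = 482
A: 9·0 + 16·0 + 27·4 + 21·4 + 9·5 + 36·0 = 237
D: 9·1 + 16·3 + 27·0 + 21·5 + 9·2 + 36·4 = 324
B: 9·3 + 16·1 + 27·3 + 21·1 + 9·0 + 36·2 = 217
E: 9·2 + 16·5 + 27·2 + 21·0 + 9·3 + 36·3 = 287
F has the highest Borda score (482).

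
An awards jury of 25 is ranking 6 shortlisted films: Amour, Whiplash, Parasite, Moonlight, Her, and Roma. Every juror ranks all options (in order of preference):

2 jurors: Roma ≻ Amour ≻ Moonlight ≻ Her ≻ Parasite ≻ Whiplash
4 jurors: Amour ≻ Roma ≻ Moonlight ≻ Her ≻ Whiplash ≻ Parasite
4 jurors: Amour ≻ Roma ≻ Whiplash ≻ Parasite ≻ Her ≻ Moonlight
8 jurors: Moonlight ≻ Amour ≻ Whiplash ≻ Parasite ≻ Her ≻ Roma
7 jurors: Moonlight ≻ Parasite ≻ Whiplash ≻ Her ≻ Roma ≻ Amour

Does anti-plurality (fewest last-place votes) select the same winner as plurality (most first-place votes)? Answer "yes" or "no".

Anti-plurality — last-place votes: Amour 7, Whiplash 2, Parasite 4, Moonlight 4, Her 0, Roma 8. Winner: Her.
Plurality — first-place votes: Amour 8, Whiplash 0, Parasite 0, Moonlight 15, Her 0, Roma 2. Winner: Moonlight.
The two methods disagree.

no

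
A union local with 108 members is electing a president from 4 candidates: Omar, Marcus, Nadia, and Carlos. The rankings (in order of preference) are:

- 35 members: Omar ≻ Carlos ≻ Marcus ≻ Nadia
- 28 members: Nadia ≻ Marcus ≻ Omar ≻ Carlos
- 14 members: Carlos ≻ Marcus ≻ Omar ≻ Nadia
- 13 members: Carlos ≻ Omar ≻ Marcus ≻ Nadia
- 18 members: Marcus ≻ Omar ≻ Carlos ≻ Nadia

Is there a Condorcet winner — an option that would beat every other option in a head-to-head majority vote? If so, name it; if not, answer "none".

Checking pairwise contests:
Marcus beats Omar 60–48.
Carlos beats Marcus 62–46.
Omar beats Nadia 80–28.
Omar beats Carlos 81–27.
Every option loses at least one head-to-head, so there is no Condorcet winner.

none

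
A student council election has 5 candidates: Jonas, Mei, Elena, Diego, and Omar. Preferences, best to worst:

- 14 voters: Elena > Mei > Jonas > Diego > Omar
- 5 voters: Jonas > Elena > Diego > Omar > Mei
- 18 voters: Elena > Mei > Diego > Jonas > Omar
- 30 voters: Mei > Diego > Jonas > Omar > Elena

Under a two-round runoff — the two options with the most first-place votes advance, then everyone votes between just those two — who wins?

Elena

Round 1 first-place votes: Jonas 5, Mei 30, Elena 32, Diego 0, Omar 0.
Elena and Mei advance.
Runoff: Elena is preferred to Mei by 37 voters; Mei by 30.
Elena wins the runoff.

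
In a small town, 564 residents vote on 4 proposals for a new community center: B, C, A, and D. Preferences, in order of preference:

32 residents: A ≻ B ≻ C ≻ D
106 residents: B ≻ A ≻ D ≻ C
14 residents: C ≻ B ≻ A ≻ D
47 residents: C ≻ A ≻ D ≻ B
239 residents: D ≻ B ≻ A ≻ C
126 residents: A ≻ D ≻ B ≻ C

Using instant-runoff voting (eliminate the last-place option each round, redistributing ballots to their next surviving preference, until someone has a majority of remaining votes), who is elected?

Round 1: B 106, C 61, A 158, D 239. Eliminate C.
Round 2: B 120, A 205, D 239. Eliminate B.
Round 3: A 325, D 239. A has a majority.

A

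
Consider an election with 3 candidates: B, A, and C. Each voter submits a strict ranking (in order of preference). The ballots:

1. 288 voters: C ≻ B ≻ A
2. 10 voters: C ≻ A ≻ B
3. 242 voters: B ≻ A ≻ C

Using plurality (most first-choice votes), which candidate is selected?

First-place votes: B 242, A 0, C 298.
C has the most first-place votes.

C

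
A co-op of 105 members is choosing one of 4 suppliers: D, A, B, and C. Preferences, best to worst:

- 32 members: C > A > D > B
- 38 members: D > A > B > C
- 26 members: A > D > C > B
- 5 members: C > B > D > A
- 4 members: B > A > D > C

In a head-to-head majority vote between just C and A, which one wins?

A

Voters preferring C to A: 37; preferring A to C: 68.
A wins the head-to-head.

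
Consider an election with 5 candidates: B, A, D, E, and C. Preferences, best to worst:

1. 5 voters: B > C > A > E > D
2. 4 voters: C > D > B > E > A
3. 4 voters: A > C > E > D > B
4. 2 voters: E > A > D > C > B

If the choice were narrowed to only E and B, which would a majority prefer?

Voters preferring E to B: 6; preferring B to E: 9.
B wins the head-to-head.

B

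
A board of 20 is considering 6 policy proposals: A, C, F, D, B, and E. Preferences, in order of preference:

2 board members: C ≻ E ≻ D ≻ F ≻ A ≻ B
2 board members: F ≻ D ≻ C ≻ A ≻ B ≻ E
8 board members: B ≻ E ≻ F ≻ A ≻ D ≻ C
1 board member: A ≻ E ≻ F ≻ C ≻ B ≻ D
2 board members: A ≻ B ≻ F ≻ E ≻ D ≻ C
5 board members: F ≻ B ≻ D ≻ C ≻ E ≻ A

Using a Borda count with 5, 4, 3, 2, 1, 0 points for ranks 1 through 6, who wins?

A: 2·1 + 2·2 + 8·2 + 1·5 + 2·5 + 5·0 = 37
C: 2·5 + 2·3 + 8·0 + 1·2 + 2·0 + 5·2 = 28
F: 2·2 + 2·5 + 8·3 + 1·3 + 2·3 + 5·5 = 72
D: 2·3 + 2·4 + 8·1 + 1·0 + 2·1 + 5·3 = 39
B: 2·0 + 2·1 + 8·5 + 1·1 + 2·4 + 5·4 = 71
E: 2·4 + 2·0 + 8·4 + 1·4 + 2·2 + 5·1 = 53
F has the highest Borda score (72).

F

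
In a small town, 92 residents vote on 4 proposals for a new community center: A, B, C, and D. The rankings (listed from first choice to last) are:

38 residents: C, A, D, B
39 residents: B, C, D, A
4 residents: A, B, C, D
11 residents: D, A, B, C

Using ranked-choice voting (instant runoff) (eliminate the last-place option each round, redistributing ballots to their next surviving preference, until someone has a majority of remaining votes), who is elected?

Round 1: A 4, B 39, C 38, D 11. Eliminate A.
Round 2: B 43, C 38, D 11. Eliminate D.
Round 3: B 54, C 38. B has a majority.

B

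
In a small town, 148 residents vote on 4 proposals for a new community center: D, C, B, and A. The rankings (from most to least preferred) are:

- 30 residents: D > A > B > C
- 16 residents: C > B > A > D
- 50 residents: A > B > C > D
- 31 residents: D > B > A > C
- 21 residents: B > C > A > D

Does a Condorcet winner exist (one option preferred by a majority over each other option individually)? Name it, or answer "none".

A

A vs D: 87–61 for A.
A vs C: 111–37 for A.
A vs B: 80–68 for A.
A beats every other option head-to-head.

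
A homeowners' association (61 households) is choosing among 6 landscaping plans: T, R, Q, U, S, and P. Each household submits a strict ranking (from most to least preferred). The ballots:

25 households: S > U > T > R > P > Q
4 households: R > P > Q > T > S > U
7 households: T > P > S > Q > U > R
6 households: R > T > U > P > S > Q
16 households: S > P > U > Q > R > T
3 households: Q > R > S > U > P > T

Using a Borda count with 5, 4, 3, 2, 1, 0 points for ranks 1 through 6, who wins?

S

T: 25·3 + 4·2 + 7·5 + 6·4 + 16·0 + 3·0 = 142
R: 25·2 + 4·5 + 7·0 + 6·5 + 16·1 + 3·4 = 128
Q: 25·0 + 4·3 + 7·2 + 6·0 + 16·2 + 3·5 = 73
U: 25·4 + 4·0 + 7·1 + 6·3 + 16·3 + 3·2 = 179
S: 25·5 + 4·1 + 7·3 + 6·1 + 16·5 + 3·3 = 245
P: 25·1 + 4·4 + 7·4 + 6·2 + 16·4 + 3·1 = 148
S has the highest Borda score (245).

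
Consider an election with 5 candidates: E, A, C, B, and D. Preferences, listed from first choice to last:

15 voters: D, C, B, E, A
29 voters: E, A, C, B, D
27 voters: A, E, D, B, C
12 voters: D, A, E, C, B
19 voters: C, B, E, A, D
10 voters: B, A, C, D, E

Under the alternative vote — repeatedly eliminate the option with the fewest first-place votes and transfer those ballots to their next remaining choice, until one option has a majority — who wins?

Round 1: E 29, A 27, C 19, B 10, D 27. Eliminate B.
Round 2: E 29, A 37, C 19, D 27. Eliminate C.
Round 3: E 48, A 37, D 27. Eliminate D.
Round 4: E 63, A 49. E has a majority.

E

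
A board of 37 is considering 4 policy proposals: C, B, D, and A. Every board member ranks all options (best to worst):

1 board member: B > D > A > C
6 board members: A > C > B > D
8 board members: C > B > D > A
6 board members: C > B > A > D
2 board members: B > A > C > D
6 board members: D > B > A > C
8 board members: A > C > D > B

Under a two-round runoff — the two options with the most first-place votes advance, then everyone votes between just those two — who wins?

Round 1 first-place votes: C 14, B 3, D 6, A 14.
C and A advance.
Runoff: C is preferred to A by 14 voters; A by 23.
A wins the runoff.

A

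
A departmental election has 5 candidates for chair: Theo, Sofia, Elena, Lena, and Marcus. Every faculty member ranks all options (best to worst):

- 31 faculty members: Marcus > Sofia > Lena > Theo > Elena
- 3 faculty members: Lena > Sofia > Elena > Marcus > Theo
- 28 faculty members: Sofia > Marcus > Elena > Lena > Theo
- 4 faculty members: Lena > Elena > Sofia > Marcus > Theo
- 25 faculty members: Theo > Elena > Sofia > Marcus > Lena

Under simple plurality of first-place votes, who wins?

Marcus

First-place votes: Theo 25, Sofia 28, Elena 0, Lena 7, Marcus 31.
Marcus has the most first-place votes.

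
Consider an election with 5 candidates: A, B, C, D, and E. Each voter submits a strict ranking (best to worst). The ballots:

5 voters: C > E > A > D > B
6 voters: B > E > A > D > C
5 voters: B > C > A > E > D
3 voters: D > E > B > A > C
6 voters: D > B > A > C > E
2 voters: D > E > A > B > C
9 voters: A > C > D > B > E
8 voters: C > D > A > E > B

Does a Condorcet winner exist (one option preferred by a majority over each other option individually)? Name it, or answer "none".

A vs B: 24–20 for A.
A vs C: 26–18 for A.
A vs D: 25–19 for A.
A vs E: 28–16 for A.
A beats every other option head-to-head.

A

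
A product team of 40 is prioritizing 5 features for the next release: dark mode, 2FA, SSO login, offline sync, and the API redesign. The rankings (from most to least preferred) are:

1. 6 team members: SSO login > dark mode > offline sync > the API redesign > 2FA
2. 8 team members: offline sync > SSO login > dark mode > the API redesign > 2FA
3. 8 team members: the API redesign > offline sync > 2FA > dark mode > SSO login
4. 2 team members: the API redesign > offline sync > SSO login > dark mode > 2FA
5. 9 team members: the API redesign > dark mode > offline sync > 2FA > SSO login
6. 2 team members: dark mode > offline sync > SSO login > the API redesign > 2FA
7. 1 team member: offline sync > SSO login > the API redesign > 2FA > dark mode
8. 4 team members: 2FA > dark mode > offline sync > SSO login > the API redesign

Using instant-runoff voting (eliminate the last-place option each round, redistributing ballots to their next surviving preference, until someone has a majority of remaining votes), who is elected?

offline sync

Round 1: dark mode 2, 2FA 4, SSO login 6, offline sync 9, the API redesign 19. Eliminate dark mode.
Round 2: 2FA 4, SSO login 6, offline sync 11, the API redesign 19. Eliminate 2FA.
Round 3: SSO login 6, offline sync 15, the API redesign 19. Eliminate SSO login.
Round 4: offline sync 21, the API redesign 19. Offline sync has a majority.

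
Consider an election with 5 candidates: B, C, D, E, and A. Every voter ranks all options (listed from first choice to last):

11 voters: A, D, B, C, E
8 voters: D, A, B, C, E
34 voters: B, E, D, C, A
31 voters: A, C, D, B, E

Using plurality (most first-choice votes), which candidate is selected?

First-place votes: B 34, C 0, D 8, E 0, A 42.
A has the most first-place votes.

A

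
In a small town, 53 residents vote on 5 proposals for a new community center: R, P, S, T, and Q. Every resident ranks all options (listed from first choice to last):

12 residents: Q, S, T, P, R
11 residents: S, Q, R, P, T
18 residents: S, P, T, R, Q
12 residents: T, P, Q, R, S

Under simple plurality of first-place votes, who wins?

S

First-place votes: R 0, P 0, S 29, T 12, Q 12.
S has the most first-place votes.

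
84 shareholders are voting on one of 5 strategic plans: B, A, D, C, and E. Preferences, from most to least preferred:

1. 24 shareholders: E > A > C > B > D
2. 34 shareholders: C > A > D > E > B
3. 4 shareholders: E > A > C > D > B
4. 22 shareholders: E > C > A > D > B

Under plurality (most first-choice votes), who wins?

First-place votes: B 0, A 0, D 0, C 34, E 50.
E has the most first-place votes.

E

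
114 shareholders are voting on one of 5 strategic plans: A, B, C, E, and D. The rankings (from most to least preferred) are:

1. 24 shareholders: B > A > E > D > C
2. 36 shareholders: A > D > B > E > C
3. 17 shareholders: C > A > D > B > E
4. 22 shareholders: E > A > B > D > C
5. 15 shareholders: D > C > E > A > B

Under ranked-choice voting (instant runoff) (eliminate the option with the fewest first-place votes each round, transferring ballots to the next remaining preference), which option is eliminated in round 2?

E

Round 1: A 36, B 24, C 17, E 22, D 15. Eliminate D.
Round 2: A 36, B 24, C 32, E 22. Eliminate E.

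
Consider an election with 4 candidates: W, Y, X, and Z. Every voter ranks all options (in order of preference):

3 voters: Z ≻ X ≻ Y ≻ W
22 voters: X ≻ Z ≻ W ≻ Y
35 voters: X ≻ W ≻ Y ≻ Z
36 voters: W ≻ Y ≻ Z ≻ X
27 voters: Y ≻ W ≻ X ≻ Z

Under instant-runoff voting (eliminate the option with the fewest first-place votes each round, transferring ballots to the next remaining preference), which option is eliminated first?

Round 1: W 36, Y 27, X 57, Z 3. Eliminate Z.

Z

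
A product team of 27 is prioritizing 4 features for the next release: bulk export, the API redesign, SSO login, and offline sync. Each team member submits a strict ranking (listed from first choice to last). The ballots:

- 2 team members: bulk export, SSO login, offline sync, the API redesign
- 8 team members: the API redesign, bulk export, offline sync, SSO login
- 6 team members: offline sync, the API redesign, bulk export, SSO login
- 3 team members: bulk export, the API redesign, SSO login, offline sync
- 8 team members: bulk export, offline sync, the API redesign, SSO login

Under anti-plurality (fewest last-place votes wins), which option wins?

bulk export

Last-place votes: bulk export 0, the API redesign 2, SSO login 22, offline sync 3.
bulk export is ranked last by the fewest voters, so bulk export wins.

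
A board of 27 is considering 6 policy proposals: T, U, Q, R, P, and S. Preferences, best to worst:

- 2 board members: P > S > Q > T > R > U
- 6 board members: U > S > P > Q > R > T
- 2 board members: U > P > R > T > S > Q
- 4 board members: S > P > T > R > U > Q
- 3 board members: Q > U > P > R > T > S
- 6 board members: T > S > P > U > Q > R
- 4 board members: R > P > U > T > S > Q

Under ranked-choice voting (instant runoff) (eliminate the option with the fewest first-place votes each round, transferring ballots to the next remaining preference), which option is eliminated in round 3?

R

Round 1: T 6, U 8, Q 3, R 4, P 2, S 4. Eliminate P.
Round 2: T 6, U 8, Q 3, R 4, S 6. Eliminate Q.
Round 3: T 6, U 11, R 4, S 6. Eliminate R.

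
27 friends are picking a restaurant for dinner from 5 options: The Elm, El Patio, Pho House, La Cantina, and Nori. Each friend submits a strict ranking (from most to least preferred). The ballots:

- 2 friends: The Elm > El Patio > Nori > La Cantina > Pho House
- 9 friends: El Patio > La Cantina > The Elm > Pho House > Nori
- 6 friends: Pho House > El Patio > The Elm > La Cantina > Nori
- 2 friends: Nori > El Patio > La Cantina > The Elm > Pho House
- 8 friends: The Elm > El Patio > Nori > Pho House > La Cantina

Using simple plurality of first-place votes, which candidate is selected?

First-place votes: The Elm 10, El Patio 9, Pho House 6, La Cantina 0, Nori 2.
The Elm has the most first-place votes.

The Elm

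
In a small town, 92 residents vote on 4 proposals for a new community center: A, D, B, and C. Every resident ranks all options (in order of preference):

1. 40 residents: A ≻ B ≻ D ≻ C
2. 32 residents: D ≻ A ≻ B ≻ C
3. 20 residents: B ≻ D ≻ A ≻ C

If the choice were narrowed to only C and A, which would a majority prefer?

Voters preferring C to A: 0; preferring A to C: 92.
A wins the head-to-head.

A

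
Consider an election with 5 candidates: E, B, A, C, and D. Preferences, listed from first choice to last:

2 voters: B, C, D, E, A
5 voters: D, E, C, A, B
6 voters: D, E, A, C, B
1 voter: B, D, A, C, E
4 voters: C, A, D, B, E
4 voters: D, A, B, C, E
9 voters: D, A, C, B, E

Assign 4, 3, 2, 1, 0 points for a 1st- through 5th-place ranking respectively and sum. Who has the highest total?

E: 2·1 + 5·3 + 6·3 + 1·0 + 4·0 + 4·0 + 9·0 = 35
B: 2·4 + 5·0 + 6·0 + 1·4 + 4·1 + 4·2 + 9·1 = 33
A: 2·0 + 5·1 + 6·2 + 1·2 + 4·3 + 4·3 + 9·3 = 70
C: 2·3 + 5·2 + 6·1 + 1·1 + 4·4 + 4·1 + 9·2 = 61
D: 2·2 + 5·4 + 6·4 + 1·3 + 4·2 + 4·4 + 9·4 = 111
D has the highest Borda score (111).

D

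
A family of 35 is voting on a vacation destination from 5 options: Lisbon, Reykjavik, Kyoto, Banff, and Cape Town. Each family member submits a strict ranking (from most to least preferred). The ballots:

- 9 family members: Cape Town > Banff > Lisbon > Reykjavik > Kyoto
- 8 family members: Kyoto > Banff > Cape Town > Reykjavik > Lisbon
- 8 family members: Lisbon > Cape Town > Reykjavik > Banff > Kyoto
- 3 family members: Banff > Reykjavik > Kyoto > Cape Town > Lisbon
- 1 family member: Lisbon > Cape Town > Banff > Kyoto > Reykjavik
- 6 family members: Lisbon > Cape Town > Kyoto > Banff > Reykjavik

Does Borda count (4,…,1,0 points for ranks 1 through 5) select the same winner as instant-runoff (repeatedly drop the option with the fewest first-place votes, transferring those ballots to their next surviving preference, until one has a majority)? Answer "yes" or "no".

Borda — scores: Lisbon 78, Reykjavik 42, Kyoto 51, Banff 79, Cape Town 100. Winner: Cape Town.
Instant-runoff — R1 Lisbon 15, Reykjavik 0, Kyoto 8, Banff 3, Cape Town 9 (Reykjavik out); R2 Lisbon 15, Kyoto 8, Banff 3, Cape Town 9 (Banff out); R3 Lisbon 15, Kyoto 11, Cape Town 9 (Cape Town out); R4 Lisbon 24, Kyoto 11 (Lisbon winner). Winner: Lisbon.
The two methods disagree.

no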